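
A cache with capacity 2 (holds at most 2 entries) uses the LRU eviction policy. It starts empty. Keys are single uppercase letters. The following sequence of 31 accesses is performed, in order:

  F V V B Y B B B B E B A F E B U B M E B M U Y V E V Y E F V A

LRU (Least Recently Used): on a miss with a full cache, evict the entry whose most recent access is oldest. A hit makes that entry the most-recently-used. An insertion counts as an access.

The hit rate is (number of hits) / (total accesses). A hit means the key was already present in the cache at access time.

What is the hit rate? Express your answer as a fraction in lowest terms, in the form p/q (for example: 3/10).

LRU simulation (capacity=2):
  1. access F: MISS. Cache (LRU->MRU): [F]
  2. access V: MISS. Cache (LRU->MRU): [F V]
  3. access V: HIT. Cache (LRU->MRU): [F V]
  4. access B: MISS, evict F. Cache (LRU->MRU): [V B]
  5. access Y: MISS, evict V. Cache (LRU->MRU): [B Y]
  6. access B: HIT. Cache (LRU->MRU): [Y B]
  7. access B: HIT. Cache (LRU->MRU): [Y B]
  8. access B: HIT. Cache (LRU->MRU): [Y B]
  9. access B: HIT. Cache (LRU->MRU): [Y B]
  10. access E: MISS, evict Y. Cache (LRU->MRU): [B E]
  11. access B: HIT. Cache (LRU->MRU): [E B]
  12. access A: MISS, evict E. Cache (LRU->MRU): [B A]
  13. access F: MISS, evict B. Cache (LRU->MRU): [A F]
  14. access E: MISS, evict A. Cache (LRU->MRU): [F E]
  15. access B: MISS, evict F. Cache (LRU->MRU): [E B]
  16. access U: MISS, evict E. Cache (LRU->MRU): [B U]
  17. access B: HIT. Cache (LRU->MRU): [U B]
  18. access M: MISS, evict U. Cache (LRU->MRU): [B M]
  19. access E: MISS, evict B. Cache (LRU->MRU): [M E]
  20. access B: MISS, evict M. Cache (LRU->MRU): [E B]
  21. access M: MISS, evict E. Cache (LRU->MRU): [B M]
  22. access U: MISS, evict B. Cache (LRU->MRU): [M U]
  23. access Y: MISS, evict M. Cache (LRU->MRU): [U Y]
  24. access V: MISS, evict U. Cache (LRU->MRU): [Y V]
  25. access E: MISS, evict Y. Cache (LRU->MRU): [V E]
  26. access V: HIT. Cache (LRU->MRU): [E V]
  27. access Y: MISS, evict E. Cache (LRU->MRU): [V Y]
  28. access E: MISS, evict V. Cache (LRU->MRU): [Y E]
  29. access F: MISS, evict Y. Cache (LRU->MRU): [E F]
  30. access V: MISS, evict E. Cache (LRU->MRU): [F V]
  31. access A: MISS, evict F. Cache (LRU->MRU): [V A]
Total: 8 hits, 23 misses, 21 evictions

Hit rate = 8/31

Answer: 8/31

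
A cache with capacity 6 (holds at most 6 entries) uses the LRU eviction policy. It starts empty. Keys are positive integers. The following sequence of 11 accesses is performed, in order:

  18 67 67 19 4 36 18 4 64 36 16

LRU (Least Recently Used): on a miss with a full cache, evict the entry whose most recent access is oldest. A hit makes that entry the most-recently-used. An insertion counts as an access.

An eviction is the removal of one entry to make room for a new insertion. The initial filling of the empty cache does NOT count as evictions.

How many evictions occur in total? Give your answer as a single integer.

LRU simulation (capacity=6):
  1. access 18: MISS. Cache (LRU->MRU): [18]
  2. access 67: MISS. Cache (LRU->MRU): [18 67]
  3. access 67: HIT. Cache (LRU->MRU): [18 67]
  4. access 19: MISS. Cache (LRU->MRU): [18 67 19]
  5. access 4: MISS. Cache (LRU->MRU): [18 67 19 4]
  6. access 36: MISS. Cache (LRU->MRU): [18 67 19 4 36]
  7. access 18: HIT. Cache (LRU->MRU): [67 19 4 36 18]
  8. access 4: HIT. Cache (LRU->MRU): [67 19 36 18 4]
  9. access 64: MISS. Cache (LRU->MRU): [67 19 36 18 4 64]
  10. access 36: HIT. Cache (LRU->MRU): [67 19 18 4 64 36]
  11. access 16: MISS, evict 67. Cache (LRU->MRU): [19 18 4 64 36 16]
Total: 4 hits, 7 misses, 1 evictions

Answer: 1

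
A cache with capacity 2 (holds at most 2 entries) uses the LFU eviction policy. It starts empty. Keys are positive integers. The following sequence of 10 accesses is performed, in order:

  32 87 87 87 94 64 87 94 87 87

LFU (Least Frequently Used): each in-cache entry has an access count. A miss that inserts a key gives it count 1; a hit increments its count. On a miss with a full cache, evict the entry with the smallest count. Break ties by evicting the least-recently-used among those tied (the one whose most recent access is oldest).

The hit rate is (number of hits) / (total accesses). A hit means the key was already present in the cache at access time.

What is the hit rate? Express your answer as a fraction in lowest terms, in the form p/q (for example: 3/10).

Answer: 1/2

Derivation:
LFU simulation (capacity=2):
  1. access 32: MISS. Cache: [32(c=1)]
  2. access 87: MISS. Cache: [32(c=1) 87(c=1)]
  3. access 87: HIT, count now 2. Cache: [32(c=1) 87(c=2)]
  4. access 87: HIT, count now 3. Cache: [32(c=1) 87(c=3)]
  5. access 94: MISS, evict 32(c=1). Cache: [94(c=1) 87(c=3)]
  6. access 64: MISS, evict 94(c=1). Cache: [64(c=1) 87(c=3)]
  7. access 87: HIT, count now 4. Cache: [64(c=1) 87(c=4)]
  8. access 94: MISS, evict 64(c=1). Cache: [94(c=1) 87(c=4)]
  9. access 87: HIT, count now 5. Cache: [94(c=1) 87(c=5)]
  10. access 87: HIT, count now 6. Cache: [94(c=1) 87(c=6)]
Total: 5 hits, 5 misses, 3 evictions

Hit rate = 5/10 = 1/2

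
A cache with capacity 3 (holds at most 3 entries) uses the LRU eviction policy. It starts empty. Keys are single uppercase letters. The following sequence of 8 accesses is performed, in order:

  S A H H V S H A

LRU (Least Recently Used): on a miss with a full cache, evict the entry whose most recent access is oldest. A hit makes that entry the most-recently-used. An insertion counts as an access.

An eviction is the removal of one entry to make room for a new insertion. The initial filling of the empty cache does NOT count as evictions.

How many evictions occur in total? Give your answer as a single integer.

LRU simulation (capacity=3):
  1. access S: MISS. Cache (LRU->MRU): [S]
  2. access A: MISS. Cache (LRU->MRU): [S A]
  3. access H: MISS. Cache (LRU->MRU): [S A H]
  4. access H: HIT. Cache (LRU->MRU): [S A H]
  5. access V: MISS, evict S. Cache (LRU->MRU): [A H V]
  6. access S: MISS, evict A. Cache (LRU->MRU): [H V S]
  7. access H: HIT. Cache (LRU->MRU): [V S H]
  8. access A: MISS, evict V. Cache (LRU->MRU): [S H A]
Total: 2 hits, 6 misses, 3 evictions

Answer: 3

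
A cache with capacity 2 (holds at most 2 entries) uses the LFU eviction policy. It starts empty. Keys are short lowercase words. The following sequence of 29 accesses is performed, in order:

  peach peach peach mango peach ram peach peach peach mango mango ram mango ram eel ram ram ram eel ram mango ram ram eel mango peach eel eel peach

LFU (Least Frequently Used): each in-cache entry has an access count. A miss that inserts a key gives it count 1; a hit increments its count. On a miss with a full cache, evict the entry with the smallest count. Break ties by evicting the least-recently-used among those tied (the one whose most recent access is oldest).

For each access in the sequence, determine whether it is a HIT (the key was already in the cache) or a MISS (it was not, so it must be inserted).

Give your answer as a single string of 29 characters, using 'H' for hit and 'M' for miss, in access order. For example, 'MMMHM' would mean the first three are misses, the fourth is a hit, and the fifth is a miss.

LFU simulation (capacity=2):
  1. access peach: MISS. Cache: [peach(c=1)]
  2. access peach: HIT, count now 2. Cache: [peach(c=2)]
  3. access peach: HIT, count now 3. Cache: [peach(c=3)]
  4. access mango: MISS. Cache: [mango(c=1) peach(c=3)]
  5. access peach: HIT, count now 4. Cache: [mango(c=1) peach(c=4)]
  6. access ram: MISS, evict mango(c=1). Cache: [ram(c=1) peach(c=4)]
  7. access peach: HIT, count now 5. Cache: [ram(c=1) peach(c=5)]
  8. access peach: HIT, count now 6. Cache: [ram(c=1) peach(c=6)]
  9. access peach: HIT, count now 7. Cache: [ram(c=1) peach(c=7)]
  10. access mango: MISS, evict ram(c=1). Cache: [mango(c=1) peach(c=7)]
  11. access mango: HIT, count now 2. Cache: [mango(c=2) peach(c=7)]
  12. access ram: MISS, evict mango(c=2). Cache: [ram(c=1) peach(c=7)]
  13. access mango: MISS, evict ram(c=1). Cache: [mango(c=1) peach(c=7)]
  14. access ram: MISS, evict mango(c=1). Cache: [ram(c=1) peach(c=7)]
  15. access eel: MISS, evict ram(c=1). Cache: [eel(c=1) peach(c=7)]
  16. access ram: MISS, evict eel(c=1). Cache: [ram(c=1) peach(c=7)]
  17. access ram: HIT, count now 2. Cache: [ram(c=2) peach(c=7)]
  18. access ram: HIT, count now 3. Cache: [ram(c=3) peach(c=7)]
  19. access eel: MISS, evict ram(c=3). Cache: [eel(c=1) peach(c=7)]
  20. access ram: MISS, evict eel(c=1). Cache: [ram(c=1) peach(c=7)]
  21. access mango: MISS, evict ram(c=1). Cache: [mango(c=1) peach(c=7)]
  22. access ram: MISS, evict mango(c=1). Cache: [ram(c=1) peach(c=7)]
  23. access ram: HIT, count now 2. Cache: [ram(c=2) peach(c=7)]
  24. access eel: MISS, evict ram(c=2). Cache: [eel(c=1) peach(c=7)]
  25. access mango: MISS, evict eel(c=1). Cache: [mango(c=1) peach(c=7)]
  26. access peach: HIT, count now 8. Cache: [mango(c=1) peach(c=8)]
  27. access eel: MISS, evict mango(c=1). Cache: [eel(c=1) peach(c=8)]
  28. access eel: HIT, count now 2. Cache: [eel(c=2) peach(c=8)]
  29. access peach: HIT, count now 9. Cache: [eel(c=2) peach(c=9)]
Total: 13 hits, 16 misses, 14 evictions

Answer: MHHMHMHHHMHMMMMMHHMMMMHMMHMHH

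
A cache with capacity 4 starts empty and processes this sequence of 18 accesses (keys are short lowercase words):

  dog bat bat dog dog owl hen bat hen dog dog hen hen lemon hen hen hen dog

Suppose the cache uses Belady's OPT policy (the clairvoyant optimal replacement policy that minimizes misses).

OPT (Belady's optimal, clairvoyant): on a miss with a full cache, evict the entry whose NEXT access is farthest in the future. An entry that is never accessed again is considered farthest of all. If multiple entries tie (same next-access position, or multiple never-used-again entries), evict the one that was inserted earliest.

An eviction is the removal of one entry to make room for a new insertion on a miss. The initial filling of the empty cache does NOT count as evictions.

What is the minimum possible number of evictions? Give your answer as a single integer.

Answer: 1

Derivation:
OPT (Belady) simulation (capacity=4):
  1. access dog: MISS. Cache: [dog]
  2. access bat: MISS. Cache: [dog bat]
  3. access bat: HIT. Next use of bat: step 8. Cache: [dog bat]
  4. access dog: HIT. Next use of dog: step 5. Cache: [dog bat]
  5. access dog: HIT. Next use of dog: step 10. Cache: [dog bat]
  6. access owl: MISS. Cache: [dog bat owl]
  7. access hen: MISS. Cache: [dog bat owl hen]
  8. access bat: HIT. Next use of bat: never. Cache: [dog bat owl hen]
  9. access hen: HIT. Next use of hen: step 12. Cache: [dog bat owl hen]
  10. access dog: HIT. Next use of dog: step 11. Cache: [dog bat owl hen]
  11. access dog: HIT. Next use of dog: step 18. Cache: [dog bat owl hen]
  12. access hen: HIT. Next use of hen: step 13. Cache: [dog bat owl hen]
  13. access hen: HIT. Next use of hen: step 15. Cache: [dog bat owl hen]
  14. access lemon: MISS, evict bat (next use: never). Cache: [dog owl hen lemon]
  15. access hen: HIT. Next use of hen: step 16. Cache: [dog owl hen lemon]
  16. access hen: HIT. Next use of hen: step 17. Cache: [dog owl hen lemon]
  17. access hen: HIT. Next use of hen: never. Cache: [dog owl hen lemon]
  18. access dog: HIT. Next use of dog: never. Cache: [dog owl hen lemon]
Total: 13 hits, 5 misses, 1 evictions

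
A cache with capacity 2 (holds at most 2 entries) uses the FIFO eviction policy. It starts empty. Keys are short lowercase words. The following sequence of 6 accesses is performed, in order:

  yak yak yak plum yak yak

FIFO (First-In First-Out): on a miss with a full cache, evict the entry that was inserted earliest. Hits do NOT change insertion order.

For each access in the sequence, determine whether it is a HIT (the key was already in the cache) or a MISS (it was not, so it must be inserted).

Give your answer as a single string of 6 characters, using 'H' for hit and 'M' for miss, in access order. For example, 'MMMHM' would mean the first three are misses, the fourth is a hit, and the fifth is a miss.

FIFO simulation (capacity=2):
  1. access yak: MISS. Cache (old->new): [yak]
  2. access yak: HIT. Cache (old->new): [yak]
  3. access yak: HIT. Cache (old->new): [yak]
  4. access plum: MISS. Cache (old->new): [yak plum]
  5. access yak: HIT. Cache (old->new): [yak plum]
  6. access yak: HIT. Cache (old->new): [yak plum]
Total: 4 hits, 2 misses, 0 evictions

Answer: MHHMHH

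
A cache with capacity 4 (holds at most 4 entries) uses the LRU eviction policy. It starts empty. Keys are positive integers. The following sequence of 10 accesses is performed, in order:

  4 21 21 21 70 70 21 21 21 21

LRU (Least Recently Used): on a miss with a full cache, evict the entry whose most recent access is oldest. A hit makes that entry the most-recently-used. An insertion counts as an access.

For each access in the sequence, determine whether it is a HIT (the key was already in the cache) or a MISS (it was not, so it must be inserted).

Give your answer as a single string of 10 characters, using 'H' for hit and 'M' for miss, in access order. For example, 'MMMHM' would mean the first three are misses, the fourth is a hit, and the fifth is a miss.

Answer: MMHHMHHHHH

Derivation:
LRU simulation (capacity=4):
  1. access 4: MISS. Cache (LRU->MRU): [4]
  2. access 21: MISS. Cache (LRU->MRU): [4 21]
  3. access 21: HIT. Cache (LRU->MRU): [4 21]
  4. access 21: HIT. Cache (LRU->MRU): [4 21]
  5. access 70: MISS. Cache (LRU->MRU): [4 21 70]
  6. access 70: HIT. Cache (LRU->MRU): [4 21 70]
  7. access 21: HIT. Cache (LRU->MRU): [4 70 21]
  8. access 21: HIT. Cache (LRU->MRU): [4 70 21]
  9. access 21: HIT. Cache (LRU->MRU): [4 70 21]
  10. access 21: HIT. Cache (LRU->MRU): [4 70 21]
Total: 7 hits, 3 misses, 0 evictions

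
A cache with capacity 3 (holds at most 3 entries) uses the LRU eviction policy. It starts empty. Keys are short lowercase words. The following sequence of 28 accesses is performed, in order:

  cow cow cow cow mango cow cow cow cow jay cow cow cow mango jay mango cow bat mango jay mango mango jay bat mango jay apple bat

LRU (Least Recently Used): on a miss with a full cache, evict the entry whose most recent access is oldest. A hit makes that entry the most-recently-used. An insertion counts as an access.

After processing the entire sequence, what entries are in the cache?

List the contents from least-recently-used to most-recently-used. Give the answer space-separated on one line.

Answer: jay apple bat

Derivation:
LRU simulation (capacity=3):
  1. access cow: MISS. Cache (LRU->MRU): [cow]
  2. access cow: HIT. Cache (LRU->MRU): [cow]
  3. access cow: HIT. Cache (LRU->MRU): [cow]
  4. access cow: HIT. Cache (LRU->MRU): [cow]
  5. access mango: MISS. Cache (LRU->MRU): [cow mango]
  6. access cow: HIT. Cache (LRU->MRU): [mango cow]
  7. access cow: HIT. Cache (LRU->MRU): [mango cow]
  8. access cow: HIT. Cache (LRU->MRU): [mango cow]
  9. access cow: HIT. Cache (LRU->MRU): [mango cow]
  10. access jay: MISS. Cache (LRU->MRU): [mango cow jay]
  11. access cow: HIT. Cache (LRU->MRU): [mango jay cow]
  12. access cow: HIT. Cache (LRU->MRU): [mango jay cow]
  13. access cow: HIT. Cache (LRU->MRU): [mango jay cow]
  14. access mango: HIT. Cache (LRU->MRU): [jay cow mango]
  15. access jay: HIT. Cache (LRU->MRU): [cow mango jay]
  16. access mango: HIT. Cache (LRU->MRU): [cow jay mango]
  17. access cow: HIT. Cache (LRU->MRU): [jay mango cow]
  18. access bat: MISS, evict jay. Cache (LRU->MRU): [mango cow bat]
  19. access mango: HIT. Cache (LRU->MRU): [cow bat mango]
  20. access jay: MISS, evict cow. Cache (LRU->MRU): [bat mango jay]
  21. access mango: HIT. Cache (LRU->MRU): [bat jay mango]
  22. access mango: HIT. Cache (LRU->MRU): [bat jay mango]
  23. access jay: HIT. Cache (LRU->MRU): [bat mango jay]
  24. access bat: HIT. Cache (LRU->MRU): [mango jay bat]
  25. access mango: HIT. Cache (LRU->MRU): [jay bat mango]
  26. access jay: HIT. Cache (LRU->MRU): [bat mango jay]
  27. access apple: MISS, evict bat. Cache (LRU->MRU): [mango jay apple]
  28. access bat: MISS, evict mango. Cache (LRU->MRU): [jay apple bat]
Total: 21 hits, 7 misses, 4 evictions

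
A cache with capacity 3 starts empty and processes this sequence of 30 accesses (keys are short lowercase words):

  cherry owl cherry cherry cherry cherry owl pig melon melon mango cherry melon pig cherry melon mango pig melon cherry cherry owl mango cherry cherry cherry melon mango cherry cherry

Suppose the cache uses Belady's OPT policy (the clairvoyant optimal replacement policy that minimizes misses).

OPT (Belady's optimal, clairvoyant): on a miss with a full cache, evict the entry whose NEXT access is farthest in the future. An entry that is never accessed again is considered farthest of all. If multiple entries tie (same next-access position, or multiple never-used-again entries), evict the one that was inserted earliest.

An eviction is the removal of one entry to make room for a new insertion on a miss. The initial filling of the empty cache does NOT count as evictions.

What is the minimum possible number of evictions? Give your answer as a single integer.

OPT (Belady) simulation (capacity=3):
  1. access cherry: MISS. Cache: [cherry]
  2. access owl: MISS. Cache: [cherry owl]
  3. access cherry: HIT. Next use of cherry: step 4. Cache: [cherry owl]
  4. access cherry: HIT. Next use of cherry: step 5. Cache: [cherry owl]
  5. access cherry: HIT. Next use of cherry: step 6. Cache: [cherry owl]
  6. access cherry: HIT. Next use of cherry: step 12. Cache: [cherry owl]
  7. access owl: HIT. Next use of owl: step 22. Cache: [cherry owl]
  8. access pig: MISS. Cache: [cherry owl pig]
  9. access melon: MISS, evict owl (next use: step 22). Cache: [cherry pig melon]
  10. access melon: HIT. Next use of melon: step 13. Cache: [cherry pig melon]
  11. access mango: MISS, evict pig (next use: step 14). Cache: [cherry melon mango]
  12. access cherry: HIT. Next use of cherry: step 15. Cache: [cherry melon mango]
  13. access melon: HIT. Next use of melon: step 16. Cache: [cherry melon mango]
  14. access pig: MISS, evict mango (next use: step 17). Cache: [cherry melon pig]
  15. access cherry: HIT. Next use of cherry: step 20. Cache: [cherry melon pig]
  16. access melon: HIT. Next use of melon: step 19. Cache: [cherry melon pig]
  17. access mango: MISS, evict cherry (next use: step 20). Cache: [melon pig mango]
  18. access pig: HIT. Next use of pig: never. Cache: [melon pig mango]
  19. access melon: HIT. Next use of melon: step 27. Cache: [melon pig mango]
  20. access cherry: MISS, evict pig (next use: never). Cache: [melon mango cherry]
  21. access cherry: HIT. Next use of cherry: step 24. Cache: [melon mango cherry]
  22. access owl: MISS, evict melon (next use: step 27). Cache: [mango cherry owl]
  23. access mango: HIT. Next use of mango: step 28. Cache: [mango cherry owl]
  24. access cherry: HIT. Next use of cherry: step 25. Cache: [mango cherry owl]
  25. access cherry: HIT. Next use of cherry: step 26. Cache: [mango cherry owl]
  26. access cherry: HIT. Next use of cherry: step 29. Cache: [mango cherry owl]
  27. access melon: MISS, evict owl (next use: never). Cache: [mango cherry melon]
  28. access mango: HIT. Next use of mango: never. Cache: [mango cherry melon]
  29. access cherry: HIT. Next use of cherry: step 30. Cache: [mango cherry melon]
  30. access cherry: HIT. Next use of cherry: never. Cache: [mango cherry melon]
Total: 20 hits, 10 misses, 7 evictions

Answer: 7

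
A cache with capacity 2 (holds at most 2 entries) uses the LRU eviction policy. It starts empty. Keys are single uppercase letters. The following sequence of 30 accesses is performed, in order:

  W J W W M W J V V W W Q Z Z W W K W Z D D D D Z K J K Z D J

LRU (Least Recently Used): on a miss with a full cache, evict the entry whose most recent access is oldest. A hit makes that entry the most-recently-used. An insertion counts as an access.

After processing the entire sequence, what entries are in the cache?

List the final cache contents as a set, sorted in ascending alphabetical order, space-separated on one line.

Answer: D J

Derivation:
LRU simulation (capacity=2):
  1. access W: MISS. Cache (LRU->MRU): [W]
  2. access J: MISS. Cache (LRU->MRU): [W J]
  3. access W: HIT. Cache (LRU->MRU): [J W]
  4. access W: HIT. Cache (LRU->MRU): [J W]
  5. access M: MISS, evict J. Cache (LRU->MRU): [W M]
  6. access W: HIT. Cache (LRU->MRU): [M W]
  7. access J: MISS, evict M. Cache (LRU->MRU): [W J]
  8. access V: MISS, evict W. Cache (LRU->MRU): [J V]
  9. access V: HIT. Cache (LRU->MRU): [J V]
  10. access W: MISS, evict J. Cache (LRU->MRU): [V W]
  11. access W: HIT. Cache (LRU->MRU): [V W]
  12. access Q: MISS, evict V. Cache (LRU->MRU): [W Q]
  13. access Z: MISS, evict W. Cache (LRU->MRU): [Q Z]
  14. access Z: HIT. Cache (LRU->MRU): [Q Z]
  15. access W: MISS, evict Q. Cache (LRU->MRU): [Z W]
  16. access W: HIT. Cache (LRU->MRU): [Z W]
  17. access K: MISS, evict Z. Cache (LRU->MRU): [W K]
  18. access W: HIT. Cache (LRU->MRU): [K W]
  19. access Z: MISS, evict K. Cache (LRU->MRU): [W Z]
  20. access D: MISS, evict W. Cache (LRU->MRU): [Z D]
  21. access D: HIT. Cache (LRU->MRU): [Z D]
  22. access D: HIT. Cache (LRU->MRU): [Z D]
  23. access D: HIT. Cache (LRU->MRU): [Z D]
  24. access Z: HIT. Cache (LRU->MRU): [D Z]
  25. access K: MISS, evict D. Cache (LRU->MRU): [Z K]
  26. access J: MISS, evict Z. Cache (LRU->MRU): [K J]
  27. access K: HIT. Cache (LRU->MRU): [J K]
  28. access Z: MISS, evict J. Cache (LRU->MRU): [K Z]
  29. access D: MISS, evict K. Cache (LRU->MRU): [Z D]
  30. access J: MISS, evict Z. Cache (LRU->MRU): [D J]
Total: 13 hits, 17 misses, 15 evictions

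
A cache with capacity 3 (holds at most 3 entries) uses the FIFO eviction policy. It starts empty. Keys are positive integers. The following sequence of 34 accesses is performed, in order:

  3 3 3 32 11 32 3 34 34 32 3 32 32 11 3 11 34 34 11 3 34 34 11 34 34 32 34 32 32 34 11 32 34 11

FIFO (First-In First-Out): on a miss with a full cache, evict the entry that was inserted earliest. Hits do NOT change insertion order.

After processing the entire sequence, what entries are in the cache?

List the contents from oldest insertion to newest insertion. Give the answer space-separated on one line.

FIFO simulation (capacity=3):
  1. access 3: MISS. Cache (old->new): [3]
  2. access 3: HIT. Cache (old->new): [3]
  3. access 3: HIT. Cache (old->new): [3]
  4. access 32: MISS. Cache (old->new): [3 32]
  5. access 11: MISS. Cache (old->new): [3 32 11]
  6. access 32: HIT. Cache (old->new): [3 32 11]
  7. access 3: HIT. Cache (old->new): [3 32 11]
  8. access 34: MISS, evict 3. Cache (old->new): [32 11 34]
  9. access 34: HIT. Cache (old->new): [32 11 34]
  10. access 32: HIT. Cache (old->new): [32 11 34]
  11. access 3: MISS, evict 32. Cache (old->new): [11 34 3]
  12. access 32: MISS, evict 11. Cache (old->new): [34 3 32]
  13. access 32: HIT. Cache (old->new): [34 3 32]
  14. access 11: MISS, evict 34. Cache (old->new): [3 32 11]
  15. access 3: HIT. Cache (old->new): [3 32 11]
  16. access 11: HIT. Cache (old->new): [3 32 11]
  17. access 34: MISS, evict 3. Cache (old->new): [32 11 34]
  18. access 34: HIT. Cache (old->new): [32 11 34]
  19. access 11: HIT. Cache (old->new): [32 11 34]
  20. access 3: MISS, evict 32. Cache (old->new): [11 34 3]
  21. access 34: HIT. Cache (old->new): [11 34 3]
  22. access 34: HIT. Cache (old->new): [11 34 3]
  23. access 11: HIT. Cache (old->new): [11 34 3]
  24. access 34: HIT. Cache (old->new): [11 34 3]
  25. access 34: HIT. Cache (old->new): [11 34 3]
  26. access 32: MISS, evict 11. Cache (old->new): [34 3 32]
  27. access 34: HIT. Cache (old->new): [34 3 32]
  28. access 32: HIT. Cache (old->new): [34 3 32]
  29. access 32: HIT. Cache (old->new): [34 3 32]
  30. access 34: HIT. Cache (old->new): [34 3 32]
  31. access 11: MISS, evict 34. Cache (old->new): [3 32 11]
  32. access 32: HIT. Cache (old->new): [3 32 11]
  33. access 34: MISS, evict 3. Cache (old->new): [32 11 34]
  34. access 11: HIT. Cache (old->new): [32 11 34]
Total: 22 hits, 12 misses, 9 evictions

Answer: 32 11 34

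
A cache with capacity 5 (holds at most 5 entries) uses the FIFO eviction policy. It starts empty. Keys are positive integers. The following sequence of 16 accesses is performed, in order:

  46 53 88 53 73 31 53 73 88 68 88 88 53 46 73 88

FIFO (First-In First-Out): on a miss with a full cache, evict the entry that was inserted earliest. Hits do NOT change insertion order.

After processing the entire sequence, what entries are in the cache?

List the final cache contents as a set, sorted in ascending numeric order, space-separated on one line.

Answer: 31 46 68 73 88

Derivation:
FIFO simulation (capacity=5):
  1. access 46: MISS. Cache (old->new): [46]
  2. access 53: MISS. Cache (old->new): [46 53]
  3. access 88: MISS. Cache (old->new): [46 53 88]
  4. access 53: HIT. Cache (old->new): [46 53 88]
  5. access 73: MISS. Cache (old->new): [46 53 88 73]
  6. access 31: MISS. Cache (old->new): [46 53 88 73 31]
  7. access 53: HIT. Cache (old->new): [46 53 88 73 31]
  8. access 73: HIT. Cache (old->new): [46 53 88 73 31]
  9. access 88: HIT. Cache (old->new): [46 53 88 73 31]
  10. access 68: MISS, evict 46. Cache (old->new): [53 88 73 31 68]
  11. access 88: HIT. Cache (old->new): [53 88 73 31 68]
  12. access 88: HIT. Cache (old->new): [53 88 73 31 68]
  13. access 53: HIT. Cache (old->new): [53 88 73 31 68]
  14. access 46: MISS, evict 53. Cache (old->new): [88 73 31 68 46]
  15. access 73: HIT. Cache (old->new): [88 73 31 68 46]
  16. access 88: HIT. Cache (old->new): [88 73 31 68 46]
Total: 9 hits, 7 misses, 2 evictions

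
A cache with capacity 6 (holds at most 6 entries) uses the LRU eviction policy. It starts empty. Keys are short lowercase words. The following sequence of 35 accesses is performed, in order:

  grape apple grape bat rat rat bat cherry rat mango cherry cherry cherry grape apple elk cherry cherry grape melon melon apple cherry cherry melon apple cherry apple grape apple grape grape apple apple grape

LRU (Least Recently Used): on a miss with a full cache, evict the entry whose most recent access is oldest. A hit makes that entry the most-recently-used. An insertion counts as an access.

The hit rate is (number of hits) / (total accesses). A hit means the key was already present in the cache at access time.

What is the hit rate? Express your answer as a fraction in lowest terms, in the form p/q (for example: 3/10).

Answer: 27/35

Derivation:
LRU simulation (capacity=6):
  1. access grape: MISS. Cache (LRU->MRU): [grape]
  2. access apple: MISS. Cache (LRU->MRU): [grape apple]
  3. access grape: HIT. Cache (LRU->MRU): [apple grape]
  4. access bat: MISS. Cache (LRU->MRU): [apple grape bat]
  5. access rat: MISS. Cache (LRU->MRU): [apple grape bat rat]
  6. access rat: HIT. Cache (LRU->MRU): [apple grape bat rat]
  7. access bat: HIT. Cache (LRU->MRU): [apple grape rat bat]
  8. access cherry: MISS. Cache (LRU->MRU): [apple grape rat bat cherry]
  9. access rat: HIT. Cache (LRU->MRU): [apple grape bat cherry rat]
  10. access mango: MISS. Cache (LRU->MRU): [apple grape bat cherry rat mango]
  11. access cherry: HIT. Cache (LRU->MRU): [apple grape bat rat mango cherry]
  12. access cherry: HIT. Cache (LRU->MRU): [apple grape bat rat mango cherry]
  13. access cherry: HIT. Cache (LRU->MRU): [apple grape bat rat mango cherry]
  14. access grape: HIT. Cache (LRU->MRU): [apple bat rat mango cherry grape]
  15. access apple: HIT. Cache (LRU->MRU): [bat rat mango cherry grape apple]
  16. access elk: MISS, evict bat. Cache (LRU->MRU): [rat mango cherry grape apple elk]
  17. access cherry: HIT. Cache (LRU->MRU): [rat mango grape apple elk cherry]
  18. access cherry: HIT. Cache (LRU->MRU): [rat mango grape apple elk cherry]
  19. access grape: HIT. Cache (LRU->MRU): [rat mango apple elk cherry grape]
  20. access melon: MISS, evict rat. Cache (LRU->MRU): [mango apple elk cherry grape melon]
  21. access melon: HIT. Cache (LRU->MRU): [mango apple elk cherry grape melon]
  22. access apple: HIT. Cache (LRU->MRU): [mango elk cherry grape melon apple]
  23. access cherry: HIT. Cache (LRU->MRU): [mango elk grape melon apple cherry]
  24. access cherry: HIT. Cache (LRU->MRU): [mango elk grape melon apple cherry]
  25. access melon: HIT. Cache (LRU->MRU): [mango elk grape apple cherry melon]
  26. access apple: HIT. Cache (LRU->MRU): [mango elk grape cherry melon apple]
  27. access cherry: HIT. Cache (LRU->MRU): [mango elk grape melon apple cherry]
  28. access apple: HIT. Cache (LRU->MRU): [mango elk grape melon cherry apple]
  29. access grape: HIT. Cache (LRU->MRU): [mango elk melon cherry apple grape]
  30. access apple: HIT. Cache (LRU->MRU): [mango elk melon cherry grape apple]
  31. access grape: HIT. Cache (LRU->MRU): [mango elk melon cherry apple grape]
  32. access grape: HIT. Cache (LRU->MRU): [mango elk melon cherry apple grape]
  33. access apple: HIT. Cache (LRU->MRU): [mango elk melon cherry grape apple]
  34. access apple: HIT. Cache (LRU->MRU): [mango elk melon cherry grape apple]
  35. access grape: HIT. Cache (LRU->MRU): [mango elk melon cherry apple grape]
Total: 27 hits, 8 misses, 2 evictions

Hit rate = 27/35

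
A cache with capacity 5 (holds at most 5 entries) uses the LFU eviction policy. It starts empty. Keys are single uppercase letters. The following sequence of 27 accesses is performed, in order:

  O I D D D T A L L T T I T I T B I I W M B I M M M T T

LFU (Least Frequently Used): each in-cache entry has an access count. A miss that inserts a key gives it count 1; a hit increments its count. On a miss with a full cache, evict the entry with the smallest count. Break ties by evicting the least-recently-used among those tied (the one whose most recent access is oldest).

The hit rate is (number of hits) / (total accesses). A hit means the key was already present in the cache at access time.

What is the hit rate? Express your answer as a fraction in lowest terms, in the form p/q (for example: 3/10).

LFU simulation (capacity=5):
  1. access O: MISS. Cache: [O(c=1)]
  2. access I: MISS. Cache: [O(c=1) I(c=1)]
  3. access D: MISS. Cache: [O(c=1) I(c=1) D(c=1)]
  4. access D: HIT, count now 2. Cache: [O(c=1) I(c=1) D(c=2)]
  5. access D: HIT, count now 3. Cache: [O(c=1) I(c=1) D(c=3)]
  6. access T: MISS. Cache: [O(c=1) I(c=1) T(c=1) D(c=3)]
  7. access A: MISS. Cache: [O(c=1) I(c=1) T(c=1) A(c=1) D(c=3)]
  8. access L: MISS, evict O(c=1). Cache: [I(c=1) T(c=1) A(c=1) L(c=1) D(c=3)]
  9. access L: HIT, count now 2. Cache: [I(c=1) T(c=1) A(c=1) L(c=2) D(c=3)]
  10. access T: HIT, count now 2. Cache: [I(c=1) A(c=1) L(c=2) T(c=2) D(c=3)]
  11. access T: HIT, count now 3. Cache: [I(c=1) A(c=1) L(c=2) D(c=3) T(c=3)]
  12. access I: HIT, count now 2. Cache: [A(c=1) L(c=2) I(c=2) D(c=3) T(c=3)]
  13. access T: HIT, count now 4. Cache: [A(c=1) L(c=2) I(c=2) D(c=3) T(c=4)]
  14. access I: HIT, count now 3. Cache: [A(c=1) L(c=2) D(c=3) I(c=3) T(c=4)]
  15. access T: HIT, count now 5. Cache: [A(c=1) L(c=2) D(c=3) I(c=3) T(c=5)]
  16. access B: MISS, evict A(c=1). Cache: [B(c=1) L(c=2) D(c=3) I(c=3) T(c=5)]
  17. access I: HIT, count now 4. Cache: [B(c=1) L(c=2) D(c=3) I(c=4) T(c=5)]
  18. access I: HIT, count now 5. Cache: [B(c=1) L(c=2) D(c=3) T(c=5) I(c=5)]
  19. access W: MISS, evict B(c=1). Cache: [W(c=1) L(c=2) D(c=3) T(c=5) I(c=5)]
  20. access M: MISS, evict W(c=1). Cache: [M(c=1) L(c=2) D(c=3) T(c=5) I(c=5)]
  21. access B: MISS, evict M(c=1). Cache: [B(c=1) L(c=2) D(c=3) T(c=5) I(c=5)]
  22. access I: HIT, count now 6. Cache: [B(c=1) L(c=2) D(c=3) T(c=5) I(c=6)]
  23. access M: MISS, evict B(c=1). Cache: [M(c=1) L(c=2) D(c=3) T(c=5) I(c=6)]
  24. access M: HIT, count now 2. Cache: [L(c=2) M(c=2) D(c=3) T(c=5) I(c=6)]
  25. access M: HIT, count now 3. Cache: [L(c=2) D(c=3) M(c=3) T(c=5) I(c=6)]
  26. access T: HIT, count now 6. Cache: [L(c=2) D(c=3) M(c=3) I(c=6) T(c=6)]
  27. access T: HIT, count now 7. Cache: [L(c=2) D(c=3) M(c=3) I(c=6) T(c=7)]
Total: 16 hits, 11 misses, 6 evictions

Hit rate = 16/27

Answer: 16/27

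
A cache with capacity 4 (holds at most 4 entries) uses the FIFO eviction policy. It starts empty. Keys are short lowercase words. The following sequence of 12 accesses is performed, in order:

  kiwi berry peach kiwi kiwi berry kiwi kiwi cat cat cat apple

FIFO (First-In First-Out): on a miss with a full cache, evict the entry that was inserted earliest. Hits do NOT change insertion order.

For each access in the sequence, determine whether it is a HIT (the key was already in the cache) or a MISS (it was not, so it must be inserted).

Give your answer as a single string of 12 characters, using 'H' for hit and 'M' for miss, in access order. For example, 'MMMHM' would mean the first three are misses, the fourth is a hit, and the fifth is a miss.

FIFO simulation (capacity=4):
  1. access kiwi: MISS. Cache (old->new): [kiwi]
  2. access berry: MISS. Cache (old->new): [kiwi berry]
  3. access peach: MISS. Cache (old->new): [kiwi berry peach]
  4. access kiwi: HIT. Cache (old->new): [kiwi berry peach]
  5. access kiwi: HIT. Cache (old->new): [kiwi berry peach]
  6. access berry: HIT. Cache (old->new): [kiwi berry peach]
  7. access kiwi: HIT. Cache (old->new): [kiwi berry peach]
  8. access kiwi: HIT. Cache (old->new): [kiwi berry peach]
  9. access cat: MISS. Cache (old->new): [kiwi berry peach cat]
  10. access cat: HIT. Cache (old->new): [kiwi berry peach cat]
  11. access cat: HIT. Cache (old->new): [kiwi berry peach cat]
  12. access apple: MISS, evict kiwi. Cache (old->new): [berry peach cat apple]
Total: 7 hits, 5 misses, 1 evictions

Answer: MMMHHHHHMHHM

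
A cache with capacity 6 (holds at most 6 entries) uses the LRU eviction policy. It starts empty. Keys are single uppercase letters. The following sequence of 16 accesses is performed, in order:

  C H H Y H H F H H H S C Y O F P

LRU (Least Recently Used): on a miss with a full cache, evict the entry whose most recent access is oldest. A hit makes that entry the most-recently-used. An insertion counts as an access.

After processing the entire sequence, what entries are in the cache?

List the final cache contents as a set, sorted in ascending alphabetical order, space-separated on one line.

Answer: C F O P S Y

Derivation:
LRU simulation (capacity=6):
  1. access C: MISS. Cache (LRU->MRU): [C]
  2. access H: MISS. Cache (LRU->MRU): [C H]
  3. access H: HIT. Cache (LRU->MRU): [C H]
  4. access Y: MISS. Cache (LRU->MRU): [C H Y]
  5. access H: HIT. Cache (LRU->MRU): [C Y H]
  6. access H: HIT. Cache (LRU->MRU): [C Y H]
  7. access F: MISS. Cache (LRU->MRU): [C Y H F]
  8. access H: HIT. Cache (LRU->MRU): [C Y F H]
  9. access H: HIT. Cache (LRU->MRU): [C Y F H]
  10. access H: HIT. Cache (LRU->MRU): [C Y F H]
  11. access S: MISS. Cache (LRU->MRU): [C Y F H S]
  12. access C: HIT. Cache (LRU->MRU): [Y F H S C]
  13. access Y: HIT. Cache (LRU->MRU): [F H S C Y]
  14. access O: MISS. Cache (LRU->MRU): [F H S C Y O]
  15. access F: HIT. Cache (LRU->MRU): [H S C Y O F]
  16. access P: MISS, evict H. Cache (LRU->MRU): [S C Y O F P]
Total: 9 hits, 7 misses, 1 evictions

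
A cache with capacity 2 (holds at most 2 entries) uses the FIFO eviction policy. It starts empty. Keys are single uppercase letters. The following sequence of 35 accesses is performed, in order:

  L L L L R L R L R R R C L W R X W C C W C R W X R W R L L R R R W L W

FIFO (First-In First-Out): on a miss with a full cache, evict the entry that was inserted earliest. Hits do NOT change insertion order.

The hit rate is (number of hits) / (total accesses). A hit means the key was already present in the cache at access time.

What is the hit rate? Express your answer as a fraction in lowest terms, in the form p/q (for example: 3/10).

FIFO simulation (capacity=2):
  1. access L: MISS. Cache (old->new): [L]
  2. access L: HIT. Cache (old->new): [L]
  3. access L: HIT. Cache (old->new): [L]
  4. access L: HIT. Cache (old->new): [L]
  5. access R: MISS. Cache (old->new): [L R]
  6. access L: HIT. Cache (old->new): [L R]
  7. access R: HIT. Cache (old->new): [L R]
  8. access L: HIT. Cache (old->new): [L R]
  9. access R: HIT. Cache (old->new): [L R]
  10. access R: HIT. Cache (old->new): [L R]
  11. access R: HIT. Cache (old->new): [L R]
  12. access C: MISS, evict L. Cache (old->new): [R C]
  13. access L: MISS, evict R. Cache (old->new): [C L]
  14. access W: MISS, evict C. Cache (old->new): [L W]
  15. access R: MISS, evict L. Cache (old->new): [W R]
  16. access X: MISS, evict W. Cache (old->new): [R X]
  17. access W: MISS, evict R. Cache (old->new): [X W]
  18. access C: MISS, evict X. Cache (old->new): [W C]
  19. access C: HIT. Cache (old->new): [W C]
  20. access W: HIT. Cache (old->new): [W C]
  21. access C: HIT. Cache (old->new): [W C]
  22. access R: MISS, evict W. Cache (old->new): [C R]
  23. access W: MISS, evict C. Cache (old->new): [R W]
  24. access X: MISS, evict R. Cache (old->new): [W X]
  25. access R: MISS, evict W. Cache (old->new): [X R]
  26. access W: MISS, evict X. Cache (old->new): [R W]
  27. access R: HIT. Cache (old->new): [R W]
  28. access L: MISS, evict R. Cache (old->new): [W L]
  29. access L: HIT. Cache (old->new): [W L]
  30. access R: MISS, evict W. Cache (old->new): [L R]
  31. access R: HIT. Cache (old->new): [L R]
  32. access R: HIT. Cache (old->new): [L R]
  33. access W: MISS, evict L. Cache (old->new): [R W]
  34. access L: MISS, evict R. Cache (old->new): [W L]
  35. access W: HIT. Cache (old->new): [W L]
Total: 17 hits, 18 misses, 16 evictions

Hit rate = 17/35

Answer: 17/35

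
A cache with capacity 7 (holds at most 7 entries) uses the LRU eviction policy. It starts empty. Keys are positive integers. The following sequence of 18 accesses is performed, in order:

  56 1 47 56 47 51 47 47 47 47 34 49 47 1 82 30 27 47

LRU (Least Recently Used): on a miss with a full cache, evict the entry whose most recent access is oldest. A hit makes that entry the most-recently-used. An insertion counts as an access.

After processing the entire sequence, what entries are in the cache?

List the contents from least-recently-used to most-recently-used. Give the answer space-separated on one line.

Answer: 34 49 1 82 30 27 47

Derivation:
LRU simulation (capacity=7):
  1. access 56: MISS. Cache (LRU->MRU): [56]
  2. access 1: MISS. Cache (LRU->MRU): [56 1]
  3. access 47: MISS. Cache (LRU->MRU): [56 1 47]
  4. access 56: HIT. Cache (LRU->MRU): [1 47 56]
  5. access 47: HIT. Cache (LRU->MRU): [1 56 47]
  6. access 51: MISS. Cache (LRU->MRU): [1 56 47 51]
  7. access 47: HIT. Cache (LRU->MRU): [1 56 51 47]
  8. access 47: HIT. Cache (LRU->MRU): [1 56 51 47]
  9. access 47: HIT. Cache (LRU->MRU): [1 56 51 47]
  10. access 47: HIT. Cache (LRU->MRU): [1 56 51 47]
  11. access 34: MISS. Cache (LRU->MRU): [1 56 51 47 34]
  12. access 49: MISS. Cache (LRU->MRU): [1 56 51 47 34 49]
  13. access 47: HIT. Cache (LRU->MRU): [1 56 51 34 49 47]
  14. access 1: HIT. Cache (LRU->MRU): [56 51 34 49 47 1]
  15. access 82: MISS. Cache (LRU->MRU): [56 51 34 49 47 1 82]
  16. access 30: MISS, evict 56. Cache (LRU->MRU): [51 34 49 47 1 82 30]
  17. access 27: MISS, evict 51. Cache (LRU->MRU): [34 49 47 1 82 30 27]
  18. access 47: HIT. Cache (LRU->MRU): [34 49 1 82 30 27 47]
Total: 9 hits, 9 misses, 2 evictions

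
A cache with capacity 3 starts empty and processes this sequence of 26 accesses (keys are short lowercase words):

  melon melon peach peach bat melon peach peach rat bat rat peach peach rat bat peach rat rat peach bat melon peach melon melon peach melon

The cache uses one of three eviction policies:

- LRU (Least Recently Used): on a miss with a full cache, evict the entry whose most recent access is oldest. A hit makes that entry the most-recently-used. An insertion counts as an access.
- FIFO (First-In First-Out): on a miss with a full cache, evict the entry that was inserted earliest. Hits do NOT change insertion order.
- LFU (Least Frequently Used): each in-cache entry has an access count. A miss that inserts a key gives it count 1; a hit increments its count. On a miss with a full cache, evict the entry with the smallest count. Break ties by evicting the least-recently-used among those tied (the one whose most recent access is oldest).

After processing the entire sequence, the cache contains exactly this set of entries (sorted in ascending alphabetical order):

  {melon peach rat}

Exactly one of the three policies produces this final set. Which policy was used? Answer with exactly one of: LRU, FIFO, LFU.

Simulating under each policy and comparing final sets:
  LRU: final set = {bat melon peach} -> differs
  FIFO: final set = {melon peach rat} -> MATCHES target
  LFU: final set = {bat melon peach} -> differs
Only FIFO produces the target set.

Answer: FIFO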